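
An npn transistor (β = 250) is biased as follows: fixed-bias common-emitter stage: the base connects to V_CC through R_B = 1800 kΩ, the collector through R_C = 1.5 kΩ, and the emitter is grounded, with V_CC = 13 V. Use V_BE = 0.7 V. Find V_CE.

V_CE ≈ 10 V

Base loop: V_CC = I_B·R_B + V_BE, so I_B = (13 − 0.7)/1800 kΩ = 0.00683 mA.
In the active region I_C = β·I_B = 250 × 0.00683 = 1.71 mA.
Collector loop: V_CE = V_CC − I_C·R_C = 13 − 1.71×1.5 = 10.4 V.
Since V_CE = 10.4 V > V_CE(sat) ≈ 0.2 V, the transistor is in the active region as assumed.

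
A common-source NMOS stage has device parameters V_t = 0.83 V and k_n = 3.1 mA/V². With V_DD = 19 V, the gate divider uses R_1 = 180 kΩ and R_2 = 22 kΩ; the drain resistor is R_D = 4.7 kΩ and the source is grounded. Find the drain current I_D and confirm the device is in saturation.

V_G = V_DD·R_2/(R_1+R_2) = 19×22/202 = 2.07 V. With the source grounded, V_GS = V_G = 2.07 V.
Assume saturation: I_D = (k_n/2)(V_GS − V_t)² = (3.1/2)×(2.07 − 0.83)² = 1.55×1.24² = 2.38 mA.
V_DS = V_DD − I_D·R_D = 19 − 2.38×4.7 = 7.81 V.
Saturation requires V_DS ≥ V_GS − V_t = 1.24 V; 7.81 ≥ 1.24 ✓.

I_D ≈ 2.4 mA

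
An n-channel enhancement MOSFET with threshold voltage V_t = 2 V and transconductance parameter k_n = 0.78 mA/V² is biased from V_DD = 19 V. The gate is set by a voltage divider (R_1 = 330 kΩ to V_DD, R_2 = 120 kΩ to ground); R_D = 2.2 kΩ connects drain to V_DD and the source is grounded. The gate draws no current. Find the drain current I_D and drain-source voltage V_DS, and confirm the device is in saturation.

V_G = V_DD·R_2/(R_1+R_2) = 19×120/450 = 5.07 V. With the source grounded, V_GS = V_G = 5.07 V.
Assume saturation: I_D = (k_n/2)(V_GS − V_t)² = (0.78/2)×(5.07 − 2)² = 0.39×3.07² = 3.67 mA.
V_DS = V_DD − I_D·R_D = 19 − 3.67×2.2 = 10.9 V.
Saturation requires V_DS ≥ V_GS − V_t = 3.07 V; 10.9 ≥ 3.07 ✓.

I_D ≈ 3.7 mA, V_DS ≈ 11 V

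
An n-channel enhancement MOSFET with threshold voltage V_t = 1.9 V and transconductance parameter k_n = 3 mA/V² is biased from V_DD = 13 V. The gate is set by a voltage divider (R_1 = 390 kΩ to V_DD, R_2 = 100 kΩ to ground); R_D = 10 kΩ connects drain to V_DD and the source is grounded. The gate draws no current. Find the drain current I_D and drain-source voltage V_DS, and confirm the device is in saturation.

I_D ≈ 0.85 mA, V_DS ≈ 4.5 V

V_G = V_DD·R_2/(R_1+R_2) = 13×100/490 = 2.65 V. With the source grounded, V_GS = V_G = 2.65 V.
Assume saturation: I_D = (k_n/2)(V_GS − V_t)² = (3/2)×(2.65 − 1.9)² = 1.5×0.753² = 0.851 mA.
V_DS = V_DD − I_D·R_D = 13 − 0.851×10 = 4.49 V.
Saturation requires V_DS ≥ V_GS − V_t = 0.753 V; 4.49 ≥ 0.753 ✓.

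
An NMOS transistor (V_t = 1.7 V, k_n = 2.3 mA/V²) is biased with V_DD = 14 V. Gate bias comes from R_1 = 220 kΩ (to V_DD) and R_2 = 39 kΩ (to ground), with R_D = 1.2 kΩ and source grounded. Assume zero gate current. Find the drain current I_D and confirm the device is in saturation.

V_G = V_DD·R_2/(R_1+R_2) = 14×39/259 = 2.11 V. With the source grounded, V_GS = V_G = 2.11 V.
Assume saturation: I_D = (k_n/2)(V_GS − V_t)² = (2.3/2)×(2.11 − 1.7)² = 1.15×0.408² = 0.192 mA.
V_DS = V_DD − I_D·R_D = 14 − 0.192×1.2 = 13.8 V.
Saturation requires V_DS ≥ V_GS − V_t = 0.408 V; 13.8 ≥ 0.408 ✓.

I_D ≈ 0.19 mA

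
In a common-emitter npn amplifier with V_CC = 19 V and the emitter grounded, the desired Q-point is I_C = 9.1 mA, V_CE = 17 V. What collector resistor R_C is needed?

R_C ≈ 0.22 kΩ

Collector loop: V_CC = I_C·R_C + V_CE.
R_C = (V_CC − V_CE)/I_C = (19 − 17)/9.1 = 0.22 kΩ.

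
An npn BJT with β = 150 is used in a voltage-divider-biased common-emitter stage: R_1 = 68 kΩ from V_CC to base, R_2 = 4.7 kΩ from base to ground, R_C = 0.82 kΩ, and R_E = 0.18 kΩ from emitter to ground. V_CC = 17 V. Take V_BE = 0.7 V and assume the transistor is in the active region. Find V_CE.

Thevenize the base divider: V_Th = V_CC·R_2/(R_1+R_2) = 17×4.7/72.7 = 1.1 V, R_Th = R_1‖R_2 = 4.4 kΩ.
Base-emitter loop: V_Th = I_B·R_Th + V_BE + (β+1)I_B·R_E, so I_B = (1.1 − 0.7) / (4.4 + 151×0.18) = 0.0126 mA.
I_C = β·I_B = 150×0.0126 = 1.9 mA, and I_E = (β+1)I_B = 1.91 mA.
V_CE = V_CC − I_C·R_C − I_E·R_E = 17 − 1.9×0.82 − 1.91×0.18 = 15.1 V.
V_CE = 15.1 V > 0.2 V confirms active-region operation.

V_CE ≈ 15 V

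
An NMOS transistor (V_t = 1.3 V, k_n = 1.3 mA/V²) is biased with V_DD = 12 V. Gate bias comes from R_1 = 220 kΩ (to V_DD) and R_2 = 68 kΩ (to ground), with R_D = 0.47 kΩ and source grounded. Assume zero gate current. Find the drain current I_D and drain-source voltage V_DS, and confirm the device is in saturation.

V_G = V_DD·R_2/(R_1+R_2) = 12×68/288 = 2.83 V. With the source grounded, V_GS = V_G = 2.83 V.
Assume saturation: I_D = (k_n/2)(V_GS − V_t)² = (1.3/2)×(2.83 − 1.3)² = 0.65×1.53² = 1.53 mA.
V_DS = V_DD − I_D·R_D = 12 − 1.53×0.47 = 11.3 V.
Saturation requires V_DS ≥ V_GS − V_t = 1.53 V; 11.3 ≥ 1.53 ✓.

I_D ≈ 1.5 mA, V_DS ≈ 11 V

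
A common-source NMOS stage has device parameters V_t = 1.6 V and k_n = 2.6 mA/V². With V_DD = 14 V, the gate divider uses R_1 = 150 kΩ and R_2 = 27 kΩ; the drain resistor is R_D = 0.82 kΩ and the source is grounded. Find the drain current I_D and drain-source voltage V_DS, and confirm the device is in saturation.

I_D ≈ 0.37 mA, V_DS ≈ 14 V

V_G = V_DD·R_2/(R_1+R_2) = 14×27/177 = 2.14 V. With the source grounded, V_GS = V_G = 2.14 V.
Assume saturation: I_D = (k_n/2)(V_GS − V_t)² = (2.6/2)×(2.14 − 1.6)² = 1.3×0.536² = 0.373 mA.
V_DS = V_DD − I_D·R_D = 14 − 0.373×0.82 = 13.7 V.
Saturation requires V_DS ≥ V_GS − V_t = 0.536 V; 13.7 ≥ 0.536 ✓.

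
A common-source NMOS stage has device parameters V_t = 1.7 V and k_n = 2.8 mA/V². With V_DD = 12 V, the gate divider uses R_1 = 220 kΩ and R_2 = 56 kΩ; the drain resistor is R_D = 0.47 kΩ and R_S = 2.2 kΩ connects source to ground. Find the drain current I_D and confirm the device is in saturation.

I_D ≈ 0.17 mA

V_G = V_DD·R_2/(R_1+R_2) = 12×56/276 = 2.43 V.
Assume saturation: I_D = (k_n/2)(V_GS − V_t)² with V_GS = V_G − I_D·R_S = 2.43 − 2.2·I_D.
Substituting gives 6.78·I_D² − 5.53·I_D + 0.756 = 0, with roots I_D = 0.174 or 0.642 mA.
The root I_D = 0.642 mA gives V_GS = 1.02 V ≤ V_t, so take I_D = 0.174 mA.
Then V_GS = 2.05 V and V_DS = V_DD − I_D(R_D+R_S) = 12 − 0.174×2.67 = 11.5 V.
Saturation requires V_DS ≥ V_GS − V_t = 0.352 V; 11.5 ≥ 0.352 ✓.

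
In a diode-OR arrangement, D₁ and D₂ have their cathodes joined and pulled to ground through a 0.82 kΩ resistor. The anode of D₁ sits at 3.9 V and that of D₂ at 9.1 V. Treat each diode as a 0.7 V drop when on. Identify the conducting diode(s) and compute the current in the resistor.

Only D₂ conducts; I_R ≈ 10 mA

Assume both conduct. Then node N would need to be at both 3.9−0.7 = 3.2 V and 9.1−0.7 = 8.4 V, which is impossible.
Assume only D₂ conducts: V_N = 9.1 − 0.7 = 8.4 V, so I_R = 8.4/0.82 = 10.2 mA.
Check D₁: its anode-to-cathode voltage is 3.9 − 8.4 = -4.5 V < 0.7 V, so it is off. The assumption is consistent.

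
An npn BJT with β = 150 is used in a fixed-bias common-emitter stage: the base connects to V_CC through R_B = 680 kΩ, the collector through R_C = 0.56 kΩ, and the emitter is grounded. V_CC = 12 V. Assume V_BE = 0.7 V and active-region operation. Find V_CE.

V_CE ≈ 11 V

Base loop: V_CC = I_B·R_B + V_BE, so I_B = (12 − 0.7)/680 kΩ = 0.0166 mA.
In the active region I_C = β·I_B = 150 × 0.0166 = 2.49 mA.
Collector loop: V_CE = V_CC − I_C·R_C = 12 − 2.49×0.56 = 10.6 V.
Since V_CE = 10.6 V > V_CE(sat) ≈ 0.2 V, the transistor is in the active region as assumed.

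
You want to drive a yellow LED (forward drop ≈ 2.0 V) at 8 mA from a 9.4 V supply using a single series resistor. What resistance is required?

The resistor drops V_S − V_D = 9.4 − 2.0 = 7.4 V at 8 mA.
R = 7.4 V / 8 mA = 0.925 kΩ.

R ≈ 0.93 kΩ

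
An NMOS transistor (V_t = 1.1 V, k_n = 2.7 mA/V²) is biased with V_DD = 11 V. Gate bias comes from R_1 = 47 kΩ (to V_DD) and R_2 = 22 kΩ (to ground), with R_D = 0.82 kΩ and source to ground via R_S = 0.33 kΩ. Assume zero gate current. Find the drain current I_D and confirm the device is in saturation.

V_G = V_DD·R_2/(R_1+R_2) = 11×22/69 = 3.51 V.
Assume saturation: I_D = (k_n/2)(V_GS − V_t)² with V_GS = V_G − I_D·R_S = 3.51 − 0.33·I_D.
Substituting gives 0.147·I_D² − 3.14·I_D + 7.82 = 0, with roots I_D = 2.87 or 18.5 mA.
The root I_D = 18.5 mA gives V_GS = -2.6 V ≤ V_t, so take I_D = 2.87 mA.
Then V_GS = 2.56 V and V_DS = V_DD − I_D(R_D+R_S) = 11 − 2.87×1.15 = 7.7 V.
Saturation requires V_DS ≥ V_GS − V_t = 1.46 V; 7.7 ≥ 1.46 ✓.

I_D ≈ 2.9 mA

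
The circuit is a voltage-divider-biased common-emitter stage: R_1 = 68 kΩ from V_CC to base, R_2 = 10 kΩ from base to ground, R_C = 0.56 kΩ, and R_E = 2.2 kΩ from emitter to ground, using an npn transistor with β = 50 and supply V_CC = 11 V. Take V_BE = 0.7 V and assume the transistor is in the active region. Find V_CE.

V_CE ≈ 10 V

Thevenize the base divider: V_Th = V_CC·R_2/(R_1+R_2) = 11×10/78 = 1.41 V, R_Th = R_1‖R_2 = 8.72 kΩ.
Base-emitter loop: V_Th = I_B·R_Th + V_BE + (β+1)I_B·R_E, so I_B = (1.41 − 0.7) / (8.72 + 51×2.2) = 0.00587 mA.
I_C = β·I_B = 50×0.00587 = 0.294 mA, and I_E = (β+1)I_B = 0.3 mA.
V_CE = V_CC − I_C·R_C − I_E·R_E = 11 − 0.294×0.56 − 0.3×2.2 = 10.2 V.
V_CE = 10.2 V > 0.2 V confirms active-region operation.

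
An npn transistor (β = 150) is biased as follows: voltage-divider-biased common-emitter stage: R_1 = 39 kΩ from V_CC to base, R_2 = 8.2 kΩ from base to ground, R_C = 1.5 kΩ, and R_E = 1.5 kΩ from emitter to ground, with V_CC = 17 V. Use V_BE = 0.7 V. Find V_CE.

Thevenize the base divider: V_Th = V_CC·R_2/(R_1+R_2) = 17×8.2/47.2 = 2.95 V, R_Th = R_1‖R_2 = 6.78 kΩ.
Base-emitter loop: V_Th = I_B·R_Th + V_BE + (β+1)I_B·R_E, so I_B = (2.95 − 0.7) / (6.78 + 151×1.5) = 0.00966 mA.
I_C = β·I_B = 150×0.00966 = 1.45 mA, and I_E = (β+1)I_B = 1.46 mA.
V_CE = V_CC − I_C·R_C − I_E·R_E = 17 − 1.45×1.5 − 1.46×1.5 = 12.6 V.
V_CE = 12.6 V > 0.2 V confirms active-region operation.

V_CE ≈ 13 V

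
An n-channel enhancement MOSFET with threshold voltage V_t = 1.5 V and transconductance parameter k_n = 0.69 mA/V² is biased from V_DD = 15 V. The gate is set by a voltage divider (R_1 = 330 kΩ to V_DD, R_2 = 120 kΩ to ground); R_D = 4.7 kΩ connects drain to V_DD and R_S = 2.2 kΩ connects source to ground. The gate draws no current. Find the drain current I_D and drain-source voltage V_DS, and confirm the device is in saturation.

I_D ≈ 0.56 mA, V_DS ≈ 11 V

V_G = V_DD·R_2/(R_1+R_2) = 15×120/450 = 4 V.
Assume saturation: I_D = (k_n/2)(V_GS − V_t)² with V_GS = V_G − I_D·R_S = 4 − 2.2·I_D.
Substituting gives 1.67·I_D² − 4.79·I_D + 2.16 = 0, with roots I_D = 0.558 or 2.31 mA.
The root I_D = 2.31 mA gives V_GS = -1.09 V ≤ V_t, so take I_D = 0.558 mA.
Then V_GS = 2.77 V and V_DS = V_DD − I_D(R_D+R_S) = 15 − 0.558×6.9 = 11.1 V.
Saturation requires V_DS ≥ V_GS − V_t = 1.27 V; 11.1 ≥ 1.27 ✓.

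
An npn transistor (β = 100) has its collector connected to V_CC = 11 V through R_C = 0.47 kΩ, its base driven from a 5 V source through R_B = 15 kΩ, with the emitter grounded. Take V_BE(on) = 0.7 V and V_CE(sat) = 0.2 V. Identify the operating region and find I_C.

saturation; I_C ≈ 23 mA

Assume active: I_B = (5 − 0.7)/15 = 0.287 mA, giving I_C = β·I_B = 28.7 mA.
But then V_CE = 11 − 28.7×0.47 = -2.47 V < V_CE(sat) = 0.2 V — impossible in the active region.
So the transistor is saturated. With V_CE = 0.2 V, I_C = (V_CC − 0.2)/R_C = 10.8/0.47 = 23 mA.
Check: β·I_B = 28.7 mA > I_C = 23 mA, confirming saturation.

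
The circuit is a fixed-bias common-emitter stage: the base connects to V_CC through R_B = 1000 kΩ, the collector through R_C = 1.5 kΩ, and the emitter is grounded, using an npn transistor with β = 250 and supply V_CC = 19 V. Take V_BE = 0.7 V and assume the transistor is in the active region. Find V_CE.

Base loop: V_CC = I_B·R_B + V_BE, so I_B = (19 − 0.7)/1000 kΩ = 0.0183 mA.
In the active region I_C = β·I_B = 250 × 0.0183 = 4.58 mA.
Collector loop: V_CE = V_CC − I_C·R_C = 19 − 4.58×1.5 = 12.1 V.
Since V_CE = 12.1 V > V_CE(sat) ≈ 0.2 V, the transistor is in the active region as assumed.

V_CE ≈ 12 V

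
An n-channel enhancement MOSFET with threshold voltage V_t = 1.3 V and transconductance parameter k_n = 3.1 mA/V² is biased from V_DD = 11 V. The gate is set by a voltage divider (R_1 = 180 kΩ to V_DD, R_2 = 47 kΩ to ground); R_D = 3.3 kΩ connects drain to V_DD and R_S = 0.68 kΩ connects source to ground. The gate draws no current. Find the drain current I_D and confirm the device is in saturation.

V_G = V_DD·R_2/(R_1+R_2) = 11×47/227 = 2.28 V.
Assume saturation: I_D = (k_n/2)(V_GS − V_t)² with V_GS = V_G − I_D·R_S = 2.28 − 0.68·I_D.
Substituting gives 0.717·I_D² − 3.06·I_D + 1.48 = 0, with roots I_D = 0.556 or 3.71 mA.
The root I_D = 3.71 mA gives V_GS = -0.248 V ≤ V_t, so take I_D = 0.556 mA.
Then V_GS = 1.9 V and V_DS = V_DD − I_D(R_D+R_S) = 11 − 0.556×3.98 = 8.79 V.
Saturation requires V_DS ≥ V_GS − V_t = 0.599 V; 8.79 ≥ 0.599 ✓.

I_D ≈ 0.56 mA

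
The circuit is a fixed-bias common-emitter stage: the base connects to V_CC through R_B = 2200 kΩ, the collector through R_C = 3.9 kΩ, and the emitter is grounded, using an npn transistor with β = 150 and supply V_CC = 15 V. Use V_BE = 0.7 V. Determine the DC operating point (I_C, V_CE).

Base loop: V_CC = I_B·R_B + V_BE, so I_B = (15 − 0.7)/2200 kΩ = 0.0065 mA.
In the active region I_C = β·I_B = 150 × 0.0065 = 0.975 mA.
Collector loop: V_CE = V_CC − I_C·R_C = 15 − 0.975×3.9 = 11.2 V.
Since V_CE = 11.2 V > V_CE(sat) ≈ 0.2 V, the transistor is in the active region as assumed.

I_C ≈ 0.98 mA, V_CE ≈ 11 V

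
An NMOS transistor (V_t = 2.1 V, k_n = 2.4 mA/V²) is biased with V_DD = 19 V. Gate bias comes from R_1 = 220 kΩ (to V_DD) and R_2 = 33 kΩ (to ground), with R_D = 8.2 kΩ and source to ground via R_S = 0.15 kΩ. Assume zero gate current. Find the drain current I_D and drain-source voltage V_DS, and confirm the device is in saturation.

V_G = V_DD·R_2/(R_1+R_2) = 19×33/253 = 2.48 V.
Assume saturation: I_D = (k_n/2)(V_GS − V_t)² with V_GS = V_G − I_D·R_S = 2.48 − 0.15·I_D.
Substituting gives 0.027·I_D² − 1.14·I_D + 0.172 = 0, with roots I_D = 0.152 or 41.9 mA.
The root I_D = 41.9 mA gives V_GS = -3.81 V ≤ V_t, so take I_D = 0.152 mA.
Then V_GS = 2.46 V and V_DS = V_DD − I_D(R_D+R_S) = 19 − 0.152×8.35 = 17.7 V.
Saturation requires V_DS ≥ V_GS − V_t = 0.356 V; 17.7 ≥ 0.356 ✓.

I_D ≈ 0.15 mA, V_DS ≈ 18 V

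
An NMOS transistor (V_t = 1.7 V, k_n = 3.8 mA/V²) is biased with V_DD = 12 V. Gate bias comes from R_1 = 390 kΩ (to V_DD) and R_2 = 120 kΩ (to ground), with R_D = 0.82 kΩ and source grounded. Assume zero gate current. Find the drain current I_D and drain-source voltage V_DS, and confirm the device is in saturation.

I_D ≈ 2.4 mA, V_DS ≈ 10 V

V_G = V_DD·R_2/(R_1+R_2) = 12×120/510 = 2.82 V. With the source grounded, V_GS = V_G = 2.82 V.
Assume saturation: I_D = (k_n/2)(V_GS − V_t)² = (3.8/2)×(2.82 − 1.7)² = 1.9×1.12² = 2.4 mA.
V_DS = V_DD − I_D·R_D = 12 − 2.4×0.82 = 10 V.
Saturation requires V_DS ≥ V_GS − V_t = 1.12 V; 10 ≥ 1.12 ✓.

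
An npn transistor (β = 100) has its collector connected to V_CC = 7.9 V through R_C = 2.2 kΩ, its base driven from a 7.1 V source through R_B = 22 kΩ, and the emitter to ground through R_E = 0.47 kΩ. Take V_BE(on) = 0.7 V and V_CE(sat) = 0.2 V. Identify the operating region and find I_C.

saturation; I_C ≈ 2.8 mA

Assume active: I_B = (7.1 − 0.7)/(22 + 101×0.47) = 0.0921 mA, I_C = β·I_B = 9.21 mA.
Then V_CE = 7.9 − 9.21×2.2 − 9.3×0.47 = -16.7 V < 0.2 V — the active assumption fails.
Re-solve with V_CE = 0.2 V. KCL at the emitter: V_E/R_E = (V_BB−0.7−V_E)/R_B + (V_CC−0.2−V_E)/R_C, giving V_E = 1.44 V.
I_C = (V_CC − 0.2 − V_E)/R_C = (7.7 − 1.44)/2.2 = 2.84 mA.
Check: I_B = (6.4 − 1.44)/22 = 0.225 mA, and β·I_B = 22.5 mA > I_C, confirming saturation.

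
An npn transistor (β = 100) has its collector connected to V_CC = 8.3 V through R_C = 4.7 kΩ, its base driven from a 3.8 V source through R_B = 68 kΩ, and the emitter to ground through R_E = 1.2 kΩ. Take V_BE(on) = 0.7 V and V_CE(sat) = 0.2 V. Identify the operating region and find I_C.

Assume active: I_B = (3.8 − 0.7)/(68 + 101×1.2) = 0.0164 mA, I_C = β·I_B = 1.64 mA.
Then V_CE = 8.3 − 1.64×4.7 − 1.65×1.2 = -1.39 V < 0.2 V — the active assumption fails.
Re-solve with V_CE = 0.2 V. KCL at the emitter: V_E/R_E = (V_BB−0.7−V_E)/R_B + (V_CC−0.2−V_E)/R_C, giving V_E = 1.67 V.
I_C = (V_CC − 0.2 − V_E)/R_C = (8.1 − 1.67)/4.7 = 1.37 mA.
Check: I_B = (3.1 − 1.67)/68 = 0.0211 mA, and β·I_B = 2.11 mA > I_C, confirming saturation.

saturation; I_C ≈ 1.4 mA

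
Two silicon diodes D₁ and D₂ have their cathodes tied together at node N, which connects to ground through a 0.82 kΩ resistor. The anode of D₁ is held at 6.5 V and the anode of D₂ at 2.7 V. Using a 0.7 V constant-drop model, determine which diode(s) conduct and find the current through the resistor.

Only D₁ conducts; I_R ≈ 7.1 mA

Assume both conduct. Then node N would need to be at both 6.5−0.7 = 5.8 V and 2.7−0.7 = 2 V, which is impossible.
Assume only D₁ conducts: V_N = 6.5 − 0.7 = 5.8 V, so I_R = 5.8/0.82 = 7.07 mA.
Check D₂: its anode-to-cathode voltage is 2.7 − 5.8 = -3.1 V < 0.7 V, so it is off. The assumption is consistent.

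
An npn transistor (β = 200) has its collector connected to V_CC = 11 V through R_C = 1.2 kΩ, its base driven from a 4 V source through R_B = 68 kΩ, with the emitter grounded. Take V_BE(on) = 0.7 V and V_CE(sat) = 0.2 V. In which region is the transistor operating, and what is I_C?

Assume active: I_B = (4 − 0.7)/68 = 0.0485 mA, giving I_C = β·I_B = 9.71 mA.
But then V_CE = 11 − 9.71×1.2 = -0.647 V < V_CE(sat) = 0.2 V — impossible in the active region.
So the transistor is saturated. With V_CE = 0.2 V, I_C = (V_CC − 0.2)/R_C = 10.8/1.2 = 9 mA.
Check: β·I_B = 9.71 mA > I_C = 9 mA, confirming saturation.

saturation; I_C ≈ 9 mA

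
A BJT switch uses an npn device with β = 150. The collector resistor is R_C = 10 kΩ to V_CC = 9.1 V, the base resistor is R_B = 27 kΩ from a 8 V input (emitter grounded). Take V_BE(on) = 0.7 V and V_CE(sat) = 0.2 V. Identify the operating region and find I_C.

Assume active: I_B = (8 − 0.7)/27 = 0.27 mA, giving I_C = β·I_B = 40.6 mA.
But then V_CE = 9.1 − 40.6×10 = -396 V < V_CE(sat) = 0.2 V — impossible in the active region.
So the transistor is saturated. With V_CE = 0.2 V, I_C = (V_CC − 0.2)/R_C = 8.9/10 = 0.89 mA.
Check: β·I_B = 40.6 mA > I_C = 0.89 mA, confirming saturation.

saturation; I_C ≈ 0.89 mA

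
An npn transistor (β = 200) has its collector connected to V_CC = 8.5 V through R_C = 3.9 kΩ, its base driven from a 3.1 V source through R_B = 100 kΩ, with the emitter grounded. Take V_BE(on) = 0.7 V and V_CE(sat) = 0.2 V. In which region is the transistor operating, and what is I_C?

Assume active: I_B = (3.1 − 0.7)/100 = 0.024 mA, giving I_C = β·I_B = 4.8 mA.
But then V_CE = 8.5 − 4.8×3.9 = -10.2 V < V_CE(sat) = 0.2 V — impossible in the active region.
So the transistor is saturated. With V_CE = 0.2 V, I_C = (V_CC − 0.2)/R_C = 8.3/3.9 = 2.13 mA.
Check: β·I_B = 4.8 mA > I_C = 2.13 mA, confirming saturation.

saturation; I_C ≈ 2.1 mA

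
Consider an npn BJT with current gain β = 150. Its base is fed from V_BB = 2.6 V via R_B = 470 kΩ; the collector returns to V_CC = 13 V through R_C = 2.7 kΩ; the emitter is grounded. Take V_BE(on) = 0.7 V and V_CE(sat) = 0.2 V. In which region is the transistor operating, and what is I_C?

Assume active. Base-emitter loop: I_B = (V_BB − V_BE)/R_B = (2.6 − 0.7)/470 = 0.00404 mA.
I_C = β·I_B = 150×0.00404 = 0.606 mA.
V_CE = V_CC − I_C·R_C = 13 − 0.606×2.7 = 11.4 V > V_CE(sat), so the active-region assumption holds.

active; I_C ≈ 0.61 mA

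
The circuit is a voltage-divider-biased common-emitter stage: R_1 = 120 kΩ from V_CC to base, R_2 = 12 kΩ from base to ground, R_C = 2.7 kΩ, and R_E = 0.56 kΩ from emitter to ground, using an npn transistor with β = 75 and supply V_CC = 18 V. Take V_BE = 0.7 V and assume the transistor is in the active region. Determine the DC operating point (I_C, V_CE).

I_C ≈ 1.3 mA, V_CE ≈ 14 V

Thevenize the base divider: V_Th = V_CC·R_2/(R_1+R_2) = 18×12/132 = 1.64 V, R_Th = R_1‖R_2 = 10.9 kΩ.
Base-emitter loop: V_Th = I_B·R_Th + V_BE + (β+1)I_B·R_E, so I_B = (1.64 − 0.7) / (10.9 + 76×0.56) = 0.0175 mA.
I_C = β·I_B = 75×0.0175 = 1.31 mA, and I_E = (β+1)I_B = 1.33 mA.
V_CE = V_CC − I_C·R_C − I_E·R_E = 18 − 1.31×2.7 − 1.33×0.56 = 13.7 V.
V_CE = 13.7 V > 0.2 V confirms active-region operation.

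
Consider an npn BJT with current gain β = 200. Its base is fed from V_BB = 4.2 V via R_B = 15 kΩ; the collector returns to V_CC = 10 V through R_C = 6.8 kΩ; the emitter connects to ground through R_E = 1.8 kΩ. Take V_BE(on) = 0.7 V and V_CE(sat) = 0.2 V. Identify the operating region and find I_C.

saturation; I_C ≈ 1.1 mA

Assume active: I_B = (4.2 − 0.7)/(15 + 201×1.8) = 0.00929 mA, I_C = β·I_B = 1.86 mA.
Then V_CE = 10 − 1.86×6.8 − 1.87×1.8 = -5.99 V < 0.2 V — the active assumption fails.
Re-solve with V_CE = 0.2 V. KCL at the emitter: V_E/R_E = (V_BB−0.7−V_E)/R_B + (V_CC−0.2−V_E)/R_C, giving V_E = 2.18 V.
I_C = (V_CC − 0.2 − V_E)/R_C = (9.8 − 2.18)/6.8 = 1.12 mA.
Check: I_B = (3.5 − 2.18)/15 = 0.0882 mA, and β·I_B = 17.6 mA > I_C, confirming saturation.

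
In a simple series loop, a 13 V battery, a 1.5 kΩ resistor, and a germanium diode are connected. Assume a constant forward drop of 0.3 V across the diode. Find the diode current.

I ≈ 8.5 mA

KVL around the loop: 13 = V_D + I·R = 0.3 + I × 1.5 kΩ.
So I = (13 − 0.3) / 1.5 kΩ = 12.7 / 1.5 = 8.47 mA.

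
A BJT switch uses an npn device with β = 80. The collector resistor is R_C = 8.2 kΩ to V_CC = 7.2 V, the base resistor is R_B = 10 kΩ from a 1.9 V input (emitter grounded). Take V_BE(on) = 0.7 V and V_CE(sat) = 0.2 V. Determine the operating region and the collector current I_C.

saturation; I_C ≈ 0.85 mA

Assume active: I_B = (1.9 − 0.7)/10 = 0.12 mA, giving I_C = β·I_B = 9.6 mA.
But then V_CE = 7.2 − 9.6×8.2 = -71.5 V < V_CE(sat) = 0.2 V — impossible in the active region.
So the transistor is saturated. With V_CE = 0.2 V, I_C = (V_CC − 0.2)/R_C = 7/8.2 = 0.854 mA.
Check: β·I_B = 9.6 mA > I_C = 0.854 mA, confirming saturation.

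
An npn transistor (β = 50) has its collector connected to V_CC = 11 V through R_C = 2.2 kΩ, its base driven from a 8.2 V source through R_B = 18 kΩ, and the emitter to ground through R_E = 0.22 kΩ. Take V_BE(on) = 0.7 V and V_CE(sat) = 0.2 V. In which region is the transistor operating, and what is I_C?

Assume active: I_B = (8.2 − 0.7)/(18 + 51×0.22) = 0.257 mA, I_C = β·I_B = 12.8 mA.
Then V_CE = 11 − 12.8×2.2 − 13.1×0.22 = -20.1 V < 0.2 V — the active assumption fails.
Re-solve with V_CE = 0.2 V. KCL at the emitter: V_E/R_E = (V_BB−0.7−V_E)/R_B + (V_CC−0.2−V_E)/R_C, giving V_E = 1.05 V.
I_C = (V_CC − 0.2 − V_E)/R_C = (10.8 − 1.05)/2.2 = 4.43 mA.
Check: I_B = (7.5 − 1.05)/18 = 0.358 mA, and β·I_B = 17.9 mA > I_C, confirming saturation.

saturation; I_C ≈ 4.4 mA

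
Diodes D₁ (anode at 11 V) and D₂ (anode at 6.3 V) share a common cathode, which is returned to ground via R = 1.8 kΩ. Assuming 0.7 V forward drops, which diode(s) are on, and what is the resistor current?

Only D₁ conducts; I_R ≈ 5.7 mA

Assume both conduct. Then node N would need to be at both 11−0.7 = 10.3 V and 6.3−0.7 = 5.6 V, which is impossible.
Assume only D₁ conducts: V_N = 11 − 0.7 = 10.3 V, so I_R = 10.3/1.8 = 5.72 mA.
Check D₂: its anode-to-cathode voltage is 6.3 − 10.3 = -4 V < 0.7 V, so it is off. The assumption is consistent.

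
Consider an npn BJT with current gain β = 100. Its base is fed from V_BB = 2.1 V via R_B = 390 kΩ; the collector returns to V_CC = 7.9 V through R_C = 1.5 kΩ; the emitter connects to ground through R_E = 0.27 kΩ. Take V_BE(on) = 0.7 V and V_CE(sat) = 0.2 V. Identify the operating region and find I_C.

active; I_C ≈ 0.34 mA

Assume active. Base-emitter loop: I_B = (V_BB − V_BE)/(R_B + (β+1)R_E) = (2.1 − 0.7)/(390 + 101×0.27) = 0.00336 mA.
I_C = β·I_B = 100×0.00336 = 0.336 mA.
V_CE = V_CC − I_C·R_C − I_E·R_E = 7.9 − 0.336×1.5 − 0.339×0.27 = 7.31 V > V_CE(sat), so the active-region assumption holds.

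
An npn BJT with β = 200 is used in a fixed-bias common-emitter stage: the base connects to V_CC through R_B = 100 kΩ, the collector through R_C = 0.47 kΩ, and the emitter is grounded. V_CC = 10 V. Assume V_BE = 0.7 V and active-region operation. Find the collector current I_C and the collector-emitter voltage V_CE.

Base loop: V_CC = I_B·R_B + V_BE, so I_B = (10 − 0.7)/100 kΩ = 0.093 mA.
In the active region I_C = β·I_B = 200 × 0.093 = 18.6 mA.
Collector loop: V_CE = V_CC − I_C·R_C = 10 − 18.6×0.47 = 1.26 V.
Since V_CE = 1.26 V > V_CE(sat) ≈ 0.2 V, the transistor is in the active region as assumed.

I_C ≈ 19 mA, V_CE ≈ 1.3 V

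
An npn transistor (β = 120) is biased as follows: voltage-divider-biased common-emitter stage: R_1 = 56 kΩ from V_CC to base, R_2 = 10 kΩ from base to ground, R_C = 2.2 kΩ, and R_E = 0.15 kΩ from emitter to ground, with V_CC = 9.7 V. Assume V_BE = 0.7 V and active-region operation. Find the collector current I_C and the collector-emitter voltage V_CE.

I_C ≈ 3.5 mA, V_CE ≈ 1.5 V

Thevenize the base divider: V_Th = V_CC·R_2/(R_1+R_2) = 9.7×10/66 = 1.47 V, R_Th = R_1‖R_2 = 8.48 kΩ.
Base-emitter loop: V_Th = I_B·R_Th + V_BE + (β+1)I_B·R_E, so I_B = (1.47 − 0.7) / (8.48 + 121×0.15) = 0.0289 mA.
I_C = β·I_B = 120×0.0289 = 3.47 mA, and I_E = (β+1)I_B = 3.5 mA.
V_CE = V_CC − I_C·R_C − I_E·R_E = 9.7 − 3.47×2.2 − 3.5×0.15 = 1.55 V.
V_CE = 1.55 V > 0.2 V confirms active-region operation.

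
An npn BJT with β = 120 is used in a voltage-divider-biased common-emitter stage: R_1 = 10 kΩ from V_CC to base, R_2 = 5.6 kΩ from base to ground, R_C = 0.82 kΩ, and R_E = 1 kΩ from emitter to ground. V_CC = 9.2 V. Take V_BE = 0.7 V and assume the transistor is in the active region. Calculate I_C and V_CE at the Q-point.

Thevenize the base divider: V_Th = V_CC·R_2/(R_1+R_2) = 9.2×5.6/15.6 = 3.3 V, R_Th = R_1‖R_2 = 3.59 kΩ.
Base-emitter loop: V_Th = I_B·R_Th + V_BE + (β+1)I_B·R_E, so I_B = (3.3 − 0.7) / (3.59 + 121×1) = 0.0209 mA.
I_C = β·I_B = 120×0.0209 = 2.51 mA, and I_E = (β+1)I_B = 2.53 mA.
V_CE = V_CC − I_C·R_C − I_E·R_E = 9.2 − 2.51×0.82 − 2.53×1 = 4.62 V.
V_CE = 4.62 V > 0.2 V confirms active-region operation.

I_C ≈ 2.5 mA, V_CE ≈ 4.6 V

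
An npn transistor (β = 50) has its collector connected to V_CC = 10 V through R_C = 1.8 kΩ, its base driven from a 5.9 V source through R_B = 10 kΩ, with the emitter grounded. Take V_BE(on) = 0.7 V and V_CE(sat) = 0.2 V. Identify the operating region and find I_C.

Assume active: I_B = (5.9 − 0.7)/10 = 0.52 mA, giving I_C = β·I_B = 26 mA.
But then V_CE = 10 − 26×1.8 = -36.8 V < V_CE(sat) = 0.2 V — impossible in the active region.
So the transistor is saturated. With V_CE = 0.2 V, I_C = (V_CC − 0.2)/R_C = 9.8/1.8 = 5.44 mA.
Check: β·I_B = 26 mA > I_C = 5.44 mA, confirming saturation.

saturation; I_C ≈ 5.4 mA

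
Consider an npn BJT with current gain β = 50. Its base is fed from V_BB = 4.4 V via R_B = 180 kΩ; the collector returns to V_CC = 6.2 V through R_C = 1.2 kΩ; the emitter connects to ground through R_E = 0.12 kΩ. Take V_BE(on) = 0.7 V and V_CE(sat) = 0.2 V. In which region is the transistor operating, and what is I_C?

active; I_C ≈ 0.99 mA

Assume active. Base-emitter loop: I_B = (V_BB − V_BE)/(R_B + (β+1)R_E) = (4.4 − 0.7)/(180 + 51×0.12) = 0.0199 mA.
I_C = β·I_B = 50×0.0199 = 0.994 mA.
V_CE = V_CC − I_C·R_C − I_E·R_E = 6.2 − 0.994×1.2 − 1.01×0.12 = 4.89 V > V_CE(sat), so the active-region assumption holds.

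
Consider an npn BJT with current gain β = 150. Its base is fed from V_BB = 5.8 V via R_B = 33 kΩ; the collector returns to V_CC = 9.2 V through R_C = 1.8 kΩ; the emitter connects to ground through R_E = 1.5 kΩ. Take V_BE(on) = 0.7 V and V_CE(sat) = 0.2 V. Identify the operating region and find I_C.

saturation; I_C ≈ 2.7 mA

Assume active: I_B = (5.8 − 0.7)/(33 + 151×1.5) = 0.0197 mA, I_C = β·I_B = 2.95 mA.
Then V_CE = 9.2 − 2.95×1.8 − 2.97×1.5 = -0.558 V < 0.2 V — the active assumption fails.
Re-solve with V_CE = 0.2 V. KCL at the emitter: V_E/R_E = (V_BB−0.7−V_E)/R_B + (V_CC−0.2−V_E)/R_C, giving V_E = 4.12 V.
I_C = (V_CC − 0.2 − V_E)/R_C = (9 − 4.12)/1.8 = 2.71 mA.
Check: I_B = (5.1 − 4.12)/33 = 0.0298 mA, and β·I_B = 4.48 mA > I_C, confirming saturation.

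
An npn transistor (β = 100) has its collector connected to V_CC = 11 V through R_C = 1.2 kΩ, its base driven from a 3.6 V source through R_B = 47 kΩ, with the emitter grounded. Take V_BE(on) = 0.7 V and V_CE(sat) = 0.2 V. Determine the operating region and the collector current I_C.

active; I_C ≈ 6.2 mA

Assume active. Base-emitter loop: I_B = (V_BB − V_BE)/R_B = (3.6 − 0.7)/47 = 0.0617 mA.
I_C = β·I_B = 100×0.0617 = 6.17 mA.
V_CE = V_CC − I_C·R_C = 11 − 6.17×1.2 = 3.6 V > V_CE(sat), so the active-region assumption holds.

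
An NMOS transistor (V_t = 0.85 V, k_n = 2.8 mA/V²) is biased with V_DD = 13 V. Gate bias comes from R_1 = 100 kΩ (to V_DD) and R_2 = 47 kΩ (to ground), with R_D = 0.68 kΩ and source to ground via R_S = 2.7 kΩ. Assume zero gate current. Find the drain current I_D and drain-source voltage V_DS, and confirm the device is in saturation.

V_G = V_DD·R_2/(R_1+R_2) = 13×47/147 = 4.16 V.
Assume saturation: I_D = (k_n/2)(V_GS − V_t)² with V_GS = V_G − I_D·R_S = 4.16 − 2.7·I_D.
Substituting gives 10.2·I_D² − 26·I_D + 15.3 = 0, with roots I_D = 0.924 or 1.62 mA.
The root I_D = 1.62 mA gives V_GS = -0.227 V ≤ V_t, so take I_D = 0.924 mA.
Then V_GS = 1.66 V and V_DS = V_DD − I_D(R_D+R_S) = 13 − 0.924×3.38 = 9.88 V.
Saturation requires V_DS ≥ V_GS − V_t = 0.812 V; 9.88 ≥ 0.812 ✓.

I_D ≈ 0.92 mA, V_DS ≈ 9.9 V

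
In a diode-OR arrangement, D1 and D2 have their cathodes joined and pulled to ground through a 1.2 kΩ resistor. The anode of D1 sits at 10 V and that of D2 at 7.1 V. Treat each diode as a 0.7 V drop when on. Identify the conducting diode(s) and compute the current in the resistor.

Only D1 conducts; I_R ≈ 7.8 mA

Assume both conduct. Then node N would need to be at both 10−0.7 = 9.3 V and 7.1−0.7 = 6.4 V, which is impossible.
Assume only D1 conducts: V_N = 10 − 0.7 = 9.3 V, so I_R = 9.3/1.2 = 7.75 mA.
Check D2: its anode-to-cathode voltage is 7.1 − 9.3 = -2.2 V < 0.7 V, so it is off. The assumption is consistent.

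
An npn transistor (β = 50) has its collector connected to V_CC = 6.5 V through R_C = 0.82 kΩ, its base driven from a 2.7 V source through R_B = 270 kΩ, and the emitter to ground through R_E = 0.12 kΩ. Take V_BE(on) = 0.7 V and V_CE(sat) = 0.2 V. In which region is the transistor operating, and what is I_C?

Assume active. Base-emitter loop: I_B = (V_BB − V_BE)/(R_B + (β+1)R_E) = (2.7 − 0.7)/(270 + 51×0.12) = 0.00724 mA.
I_C = β·I_B = 50×0.00724 = 0.362 mA.
V_CE = V_CC − I_C·R_C − I_E·R_E = 6.5 − 0.362×0.82 − 0.369×0.12 = 6.16 V > V_CE(sat), so the active-region assumption holds.

active; I_C ≈ 0.36 mA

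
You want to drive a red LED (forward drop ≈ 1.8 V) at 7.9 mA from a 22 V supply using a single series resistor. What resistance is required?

R ≈ 2.6 kΩ

The resistor drops V_S − V_D = 22 − 1.8 = 20.2 V at 7.9 mA.
R = 20.2 V / 7.9 mA = 2.56 kΩ.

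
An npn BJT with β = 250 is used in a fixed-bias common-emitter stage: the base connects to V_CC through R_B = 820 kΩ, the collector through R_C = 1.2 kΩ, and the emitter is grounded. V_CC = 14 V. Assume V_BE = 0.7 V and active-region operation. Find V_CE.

Base loop: V_CC = I_B·R_B + V_BE, so I_B = (14 − 0.7)/820 kΩ = 0.0162 mA.
In the active region I_C = β·I_B = 250 × 0.0162 = 4.05 mA.
Collector loop: V_CE = V_CC − I_C·R_C = 14 − 4.05×1.2 = 9.13 V.
Since V_CE = 9.13 V > V_CE(sat) ≈ 0.2 V, the transistor is in the active region as assumed.

V_CE ≈ 9.1 V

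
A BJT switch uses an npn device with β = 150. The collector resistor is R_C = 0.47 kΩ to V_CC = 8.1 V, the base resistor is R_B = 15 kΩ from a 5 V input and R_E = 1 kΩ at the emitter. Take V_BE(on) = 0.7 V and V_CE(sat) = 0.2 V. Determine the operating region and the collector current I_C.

Assume active. Base-emitter loop: I_B = (V_BB − V_BE)/(R_B + (β+1)R_E) = (5 − 0.7)/(15 + 151×1) = 0.0259 mA.
I_C = β·I_B = 150×0.0259 = 3.89 mA.
V_CE = V_CC − I_C·R_C − I_E·R_E = 8.1 − 3.89×0.47 − 3.91×1 = 2.36 V > V_CE(sat), so the active-region assumption holds.

active; I_C ≈ 3.9 mA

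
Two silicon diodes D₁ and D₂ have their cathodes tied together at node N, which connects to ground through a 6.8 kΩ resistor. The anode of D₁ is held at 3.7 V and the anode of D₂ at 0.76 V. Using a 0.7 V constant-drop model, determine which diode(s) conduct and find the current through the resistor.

Only D₁ conducts; I_R ≈ 0.44 mA

Assume both conduct. Then node N would need to be at both 3.7−0.7 = 3 V and 0.76−0.7 = 0.06 V, which is impossible.
Assume only D₁ conducts: V_N = 3.7 − 0.7 = 3 V, so I_R = 3/6.8 = 0.441 mA.
Check D₂: its anode-to-cathode voltage is 0.76 − 3 = -2.24 V < 0.7 V, so it is off. The assumption is consistent.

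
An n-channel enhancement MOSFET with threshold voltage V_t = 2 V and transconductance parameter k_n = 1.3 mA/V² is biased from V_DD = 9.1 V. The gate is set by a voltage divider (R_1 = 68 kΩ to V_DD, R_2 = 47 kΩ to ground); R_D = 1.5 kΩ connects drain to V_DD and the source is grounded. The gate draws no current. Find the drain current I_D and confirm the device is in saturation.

V_G = V_DD·R_2/(R_1+R_2) = 9.1×47/115 = 3.72 V. With the source grounded, V_GS = V_G = 3.72 V.
Assume saturation: I_D = (k_n/2)(V_GS − V_t)² = (1.3/2)×(3.72 − 2)² = 0.65×1.72² = 1.92 mA.
V_DS = V_DD − I_D·R_D = 9.1 − 1.92×1.5 = 6.22 V.
Saturation requires V_DS ≥ V_GS − V_t = 1.72 V; 6.22 ≥ 1.72 ✓.

I_D ≈ 1.9 mA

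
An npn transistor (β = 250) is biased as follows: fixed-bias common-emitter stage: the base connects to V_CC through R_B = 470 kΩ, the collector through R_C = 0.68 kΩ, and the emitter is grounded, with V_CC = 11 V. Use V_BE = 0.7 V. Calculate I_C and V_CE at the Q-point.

Base loop: V_CC = I_B·R_B + V_BE, so I_B = (11 − 0.7)/470 kΩ = 0.0219 mA.
In the active region I_C = β·I_B = 250 × 0.0219 = 5.48 mA.
Collector loop: V_CE = V_CC − I_C·R_C = 11 − 5.48×0.68 = 7.27 V.
Since V_CE = 7.27 V > V_CE(sat) ≈ 0.2 V, the transistor is in the active region as assumed.

I_C ≈ 5.5 mA, V_CE ≈ 7.3 V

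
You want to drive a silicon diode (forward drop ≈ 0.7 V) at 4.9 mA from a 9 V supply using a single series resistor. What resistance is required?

The resistor drops V_S − V_D = 9 − 0.7 = 8.3 V at 4.9 mA.
R = 8.3 V / 4.9 mA = 1.69 kΩ.

R ≈ 1.7 kΩ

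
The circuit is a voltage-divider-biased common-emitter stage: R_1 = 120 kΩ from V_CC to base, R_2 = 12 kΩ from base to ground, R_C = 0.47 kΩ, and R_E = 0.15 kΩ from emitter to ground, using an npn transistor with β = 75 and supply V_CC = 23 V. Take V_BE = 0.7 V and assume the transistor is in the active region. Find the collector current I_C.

Thevenize the base divider: V_Th = V_CC·R_2/(R_1+R_2) = 23×12/132 = 2.09 V, R_Th = R_1‖R_2 = 10.9 kΩ.
Base-emitter loop: V_Th = I_B·R_Th + V_BE + (β+1)I_B·R_E, so I_B = (2.09 − 0.7) / (10.9 + 76×0.15) = 0.0623 mA.
I_C = β·I_B = 75×0.0623 = 4.68 mA, and I_E = (β+1)I_B = 4.74 mA.
V_CE = V_CC − I_C·R_C − I_E·R_E = 23 − 4.68×0.47 − 4.74×0.15 = 20.1 V.
V_CE = 20.1 V > 0.2 V confirms active-region operation.

I_C ≈ 4.7 mA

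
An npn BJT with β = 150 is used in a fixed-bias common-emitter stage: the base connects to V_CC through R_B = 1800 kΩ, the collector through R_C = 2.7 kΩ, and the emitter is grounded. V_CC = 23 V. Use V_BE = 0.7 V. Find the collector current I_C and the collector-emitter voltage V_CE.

I_C ≈ 1.9 mA, V_CE ≈ 18 V

Base loop: V_CC = I_B·R_B + V_BE, so I_B = (23 − 0.7)/1800 kΩ = 0.0124 mA.
In the active region I_C = β·I_B = 150 × 0.0124 = 1.86 mA.
Collector loop: V_CE = V_CC − I_C·R_C = 23 − 1.86×2.7 = 18 V.
Since V_CE = 18 V > V_CE(sat) ≈ 0.2 V, the transistor is in the active region as assumed.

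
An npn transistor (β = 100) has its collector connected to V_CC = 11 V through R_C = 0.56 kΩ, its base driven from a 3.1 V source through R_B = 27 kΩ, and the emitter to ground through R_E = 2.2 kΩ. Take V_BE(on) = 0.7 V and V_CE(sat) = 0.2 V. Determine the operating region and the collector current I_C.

Assume active. Base-emitter loop: I_B = (V_BB − V_BE)/(R_B + (β+1)R_E) = (3.1 − 0.7)/(27 + 101×2.2) = 0.00963 mA.
I_C = β·I_B = 100×0.00963 = 0.963 mA.
V_CE = V_CC − I_C·R_C − I_E·R_E = 11 − 0.963×0.56 − 0.973×2.2 = 8.32 V > V_CE(sat), so the active-region assumption holds.

active; I_C ≈ 0.96 mA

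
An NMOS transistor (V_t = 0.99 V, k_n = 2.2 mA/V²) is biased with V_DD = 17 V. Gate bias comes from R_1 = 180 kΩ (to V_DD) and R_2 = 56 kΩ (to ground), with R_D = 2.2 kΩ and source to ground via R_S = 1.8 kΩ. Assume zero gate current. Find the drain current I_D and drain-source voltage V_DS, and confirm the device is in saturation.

V_G = V_DD·R_2/(R_1+R_2) = 17×56/236 = 4.03 V.
Assume saturation: I_D = (k_n/2)(V_GS − V_t)² with V_GS = V_G − I_D·R_S = 4.03 − 1.8·I_D.
Substituting gives 3.56·I_D² − 13.1·I_D + 10.2 = 0, with roots I_D = 1.13 or 2.53 mA.
The root I_D = 2.53 mA gives V_GS = -0.528 V ≤ V_t, so take I_D = 1.13 mA.
Then V_GS = 2 V and V_DS = V_DD − I_D(R_D+R_S) = 17 − 1.13×4 = 12.5 V.
Saturation requires V_DS ≥ V_GS − V_t = 1.01 V; 12.5 ≥ 1.01 ✓.

I_D ≈ 1.1 mA, V_DS ≈ 12 V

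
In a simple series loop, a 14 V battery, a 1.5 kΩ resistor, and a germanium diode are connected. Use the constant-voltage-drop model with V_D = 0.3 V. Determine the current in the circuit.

I ≈ 9.1 mA

KVL around the loop: 14 = V_D + I·R = 0.3 + I × 1.5 kΩ.
So I = (14 − 0.3) / 1.5 kΩ = 13.7 / 1.5 = 9.13 mA.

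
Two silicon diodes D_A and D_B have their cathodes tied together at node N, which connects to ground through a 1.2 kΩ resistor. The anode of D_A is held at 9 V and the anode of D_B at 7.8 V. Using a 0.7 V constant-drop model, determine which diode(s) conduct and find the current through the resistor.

Only D_A conducts; I_R ≈ 6.9 mA

Assume both conduct. Then node N would need to be at both 9−0.7 = 8.3 V and 7.8−0.7 = 7.1 V, which is impossible.
Assume only D_A conducts: V_N = 9 − 0.7 = 8.3 V, so I_R = 8.3/1.2 = 6.92 mA.
Check D_B: its anode-to-cathode voltage is 7.8 − 8.3 = -0.5 V < 0.7 V, so it is off. The assumption is consistent.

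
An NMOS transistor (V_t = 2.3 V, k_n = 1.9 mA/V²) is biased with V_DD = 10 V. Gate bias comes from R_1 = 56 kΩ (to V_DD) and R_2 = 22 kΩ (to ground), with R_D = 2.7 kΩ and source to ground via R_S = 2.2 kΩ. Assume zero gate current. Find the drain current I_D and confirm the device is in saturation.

V_G = V_DD·R_2/(R_1+R_2) = 10×22/78 = 2.82 V.
Assume saturation: I_D = (k_n/2)(V_GS − V_t)² with V_GS = V_G − I_D·R_S = 2.82 − 2.2·I_D.
Substituting gives 4.6·I_D² − 3.18·I_D + 0.257 = 0, with roots I_D = 0.0938 or 0.597 mA.
The root I_D = 0.597 mA gives V_GS = 1.51 V ≤ V_t, so take I_D = 0.0938 mA.
Then V_GS = 2.61 V and V_DS = V_DD − I_D(R_D+R_S) = 10 − 0.0938×4.9 = 9.54 V.
Saturation requires V_DS ≥ V_GS − V_t = 0.314 V; 9.54 ≥ 0.314 ✓.

I_D ≈ 0.094 mA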